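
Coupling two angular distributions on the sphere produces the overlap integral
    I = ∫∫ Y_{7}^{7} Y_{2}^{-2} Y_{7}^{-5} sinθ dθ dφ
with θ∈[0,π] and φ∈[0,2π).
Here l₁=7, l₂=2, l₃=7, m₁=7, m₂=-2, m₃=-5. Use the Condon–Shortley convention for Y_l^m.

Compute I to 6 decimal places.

0.066694

Checks pass: Σm=0; 16 even; l₃=7∈[5,9].
(2·7+1)(2·2+1)(2·7+1) = 1125
Δ: 2! 12! 2! / 17! → 1/185640
sum: t=0:+1/2419200 t=1:−1/518400 t=2:+1/2419200 = -1/907200
3j²(7 2 7; 0 0 0) = Δ·Π!·Σ² = 56/3315  (sign +1)
sum: t=0:+1/1916006400 = 1/1916006400
3j²(7 2 7; 7 -2 -5) = Δ·Π!·Σ² = 1/340  (sign +1)
combine: 4πI² = 1125·56/3315·1/340 = 210/3757
take √, sign +1: I = 0.06669359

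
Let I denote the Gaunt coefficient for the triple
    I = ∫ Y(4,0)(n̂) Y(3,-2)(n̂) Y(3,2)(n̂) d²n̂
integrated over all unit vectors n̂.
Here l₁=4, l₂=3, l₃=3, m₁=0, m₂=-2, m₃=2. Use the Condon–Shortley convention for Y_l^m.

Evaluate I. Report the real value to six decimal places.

-0.179515

m-sum 0 ✓  L=10 even ✓  1≤3≤7 ✓
Π(2lᵢ+1) = 9×7×7 = 441
triangle coeff Δ(4,3,3) = 1/34650
Σ_t [1,3]: t=1:−1/72 t=2:+1/16 t=3:−1/72 = 5/144
(3j)²=2/77 [(4 3 3; 0 0 0)], sign=-1
Σ_t [0,1]: t=0:+1/576 t=1:−1/72 = -7/576
(3j)²=7/198 [(4 3 3; 0 -2 2)], sign=+1
⇒ 4πI² = 49/121
I = (-1)√(49/121/(4π)) = -0.17951487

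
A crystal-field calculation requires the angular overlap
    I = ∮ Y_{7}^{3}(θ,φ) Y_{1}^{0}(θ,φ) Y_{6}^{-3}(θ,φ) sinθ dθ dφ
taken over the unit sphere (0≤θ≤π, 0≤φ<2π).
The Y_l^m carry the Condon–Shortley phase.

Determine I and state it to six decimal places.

-0.221293

m-sum 0 ✓  L=14 even ✓  6≤6≤8 ✓
Π(2lᵢ+1) = 15×3×13 = 585
triangle coeff Δ(7,1,6) = 1/1365
Σ_t [1,1]: t=1:−1/518400 = -1/518400
(3j)²=7/195 [(7 1 6; 0 0 0)], sign=-1
Σ_t [1,1]: t=1:−1/2177280 = -1/2177280
(3j)²=8/273 [(7 1 6; 3 0 -3)], sign=+1
⇒ 4πI² = 8/13
I = (-1)√(8/13/(4π)) = -0.22129336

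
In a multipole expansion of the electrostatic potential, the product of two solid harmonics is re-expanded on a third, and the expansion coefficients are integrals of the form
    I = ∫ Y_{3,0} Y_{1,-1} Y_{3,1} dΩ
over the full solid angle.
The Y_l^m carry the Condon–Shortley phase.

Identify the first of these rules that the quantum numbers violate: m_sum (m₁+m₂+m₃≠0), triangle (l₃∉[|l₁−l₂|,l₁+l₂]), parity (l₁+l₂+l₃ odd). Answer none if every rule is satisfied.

parity

azimuthal sum: 0 − 1 + 1 = 0  ✓
2 ≤ 3 ≤ 4 (triangle on l)  ✓
L = 3 + 1 + 3 = 7 (odd)  ✗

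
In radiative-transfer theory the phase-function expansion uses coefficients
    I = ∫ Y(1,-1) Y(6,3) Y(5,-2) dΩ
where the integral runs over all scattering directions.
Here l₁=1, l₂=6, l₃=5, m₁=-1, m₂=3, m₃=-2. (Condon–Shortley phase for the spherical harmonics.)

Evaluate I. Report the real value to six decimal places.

-0.245154

m-sum 0 ✓  L=12 even ✓  5≤5≤7 ✓
Π(2lᵢ+1) = 3×13×11 = 429
triangle coeff Δ(1,6,5) = 1/858
Σ_t [1,1]: t=1:−1/14400 = -1/14400
(3j)²=6/143 [(1 6 5; 0 0 0)], sign=+1
Σ_t [2,2]: t=2:+1/60480 = 1/60480
(3j)²=6/143 [(1 6 5; -1 3 -2)], sign=-1
⇒ 4πI² = 108/143
I = (-1)√(108/143/(4π)) = -0.24515397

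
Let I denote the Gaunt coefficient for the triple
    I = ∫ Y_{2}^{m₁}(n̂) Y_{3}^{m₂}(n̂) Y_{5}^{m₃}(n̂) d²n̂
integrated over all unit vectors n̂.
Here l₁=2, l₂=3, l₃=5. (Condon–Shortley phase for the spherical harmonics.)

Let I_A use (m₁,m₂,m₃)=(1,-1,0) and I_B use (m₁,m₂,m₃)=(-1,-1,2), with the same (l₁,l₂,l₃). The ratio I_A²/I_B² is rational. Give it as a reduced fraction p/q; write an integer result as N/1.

10/21

Shared (l₁,l₂,l₃)=(2,3,5): N and (l;000)² cancel in I_A²/I_B².
A: Δ = 0!·4!·6!/11! = 1/2310; Racah Σ t=0..0: t=0:+1/288 = 1/288; ⇒ 3j(2 3 5; 1 -1 0)² = 5/231, sgn -1
B: Δ = 0!·4!·6!/11! = 1/2310; Racah Σ t=0..0: t=0:+1/288 = 1/288; ⇒ 3j(2 3 5; -1 -1 2)² = 1/22, sgn -1
I_A²/I_B² = (5/231)/(1/22) = 10/21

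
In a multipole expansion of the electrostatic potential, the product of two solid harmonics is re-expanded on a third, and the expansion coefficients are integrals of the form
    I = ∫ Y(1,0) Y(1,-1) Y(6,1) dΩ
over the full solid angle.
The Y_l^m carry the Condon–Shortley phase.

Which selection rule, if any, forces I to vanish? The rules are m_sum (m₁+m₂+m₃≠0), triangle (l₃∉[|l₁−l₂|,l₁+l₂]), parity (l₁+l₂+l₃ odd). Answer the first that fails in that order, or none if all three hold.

triangle

Σmᵢ = 0  ✓
l₃∈[|l₁−l₂|,l₁+l₂]=[0,2], have l₃=6  ✗
Σlᵢ = 8 ⇒ even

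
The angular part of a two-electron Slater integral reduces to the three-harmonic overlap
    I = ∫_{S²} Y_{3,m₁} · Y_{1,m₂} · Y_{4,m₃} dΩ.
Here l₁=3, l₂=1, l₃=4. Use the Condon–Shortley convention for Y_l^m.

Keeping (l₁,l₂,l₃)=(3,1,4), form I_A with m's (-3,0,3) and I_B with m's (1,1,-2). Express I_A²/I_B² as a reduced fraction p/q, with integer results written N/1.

7/15

l's match ⇒ only the (l;m) 3-j factors differ between A and B.
A: triangle coeff Δ(3,1,4) = 1/252; Σ_t [0,0]: t=0:+1/720 = 1/720; (3j)²=1/36 [(3 1 4; -3 0 3)], sign=-1
B: triangle coeff Δ(3,1,4) = 1/252; Σ_t [0,0]: t=0:+1/96 = 1/96; (3j)²=5/84 [(3 1 4; 1 1 -2)], sign=+1
I_A²/I_B² = (1/36)/(5/84) = 7/15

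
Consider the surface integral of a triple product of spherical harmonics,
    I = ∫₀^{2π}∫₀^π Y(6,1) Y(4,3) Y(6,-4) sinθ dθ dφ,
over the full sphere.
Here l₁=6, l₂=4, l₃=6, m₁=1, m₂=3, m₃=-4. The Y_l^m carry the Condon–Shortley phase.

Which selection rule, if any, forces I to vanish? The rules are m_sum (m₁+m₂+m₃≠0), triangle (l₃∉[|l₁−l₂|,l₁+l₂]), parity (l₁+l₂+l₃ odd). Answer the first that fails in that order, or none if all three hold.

m₁+m₂+m₃ = 1 + 3 − 4 = 0  ✓
triangle: |6−4|=2 ≤ l₃=6 ≤ 6+4=10  ✓
parity: l₁+l₂+l₃ = 16 is even  ✓

none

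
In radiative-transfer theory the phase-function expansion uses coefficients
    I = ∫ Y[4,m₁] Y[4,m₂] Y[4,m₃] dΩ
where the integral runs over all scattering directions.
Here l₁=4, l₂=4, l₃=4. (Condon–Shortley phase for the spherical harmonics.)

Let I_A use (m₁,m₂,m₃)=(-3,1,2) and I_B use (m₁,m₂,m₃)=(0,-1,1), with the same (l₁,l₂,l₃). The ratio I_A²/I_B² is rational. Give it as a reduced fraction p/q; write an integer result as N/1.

Shared (l₁,l₂,l₃)=(4,4,4): N and (l;000)² cancel in I_A²/I_B².
A: Δ = 4!·4!·4!/13! = 1/450450; Racah Σ t=3..4: t=3:−1/576 t=4:+1/864 = -1/1728; ⇒ 3j(4 4 4; -3 1 2)² = 5/1287, sgn -1
B: Δ = 4!·4!·4!/13! = 1/450450; Racah Σ t=0..3: t=0:+1/3456 t=1:−1/144 t=2:+1/96 t=3:−1/864 = 1/384; ⇒ 3j(4 4 4; 0 -1 1)² = 9/2002, sgn -1
I_A²/I_B² = (5/1287)/(9/2002) = 70/81

70/81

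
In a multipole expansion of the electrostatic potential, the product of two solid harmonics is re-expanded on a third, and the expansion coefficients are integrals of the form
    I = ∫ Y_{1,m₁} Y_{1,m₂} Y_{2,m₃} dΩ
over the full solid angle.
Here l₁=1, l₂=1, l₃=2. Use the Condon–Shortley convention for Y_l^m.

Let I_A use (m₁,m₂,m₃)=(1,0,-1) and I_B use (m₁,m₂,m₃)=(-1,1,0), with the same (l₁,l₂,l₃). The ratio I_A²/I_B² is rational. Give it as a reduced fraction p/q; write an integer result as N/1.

Same 1,1,2: normalisation and zero-m 3j drop out of the ratio.
A: Δ: 0! 2! 2! / 5! → 1/30; sum: t=0:+1/2 = 1/2; 3j²(1 1 2; 1 0 -1) = Δ·Π!·Σ² = 1/10  (sign -1)
B: Δ: 0! 2! 2! / 5! → 1/30; sum: t=0:+1/4 = 1/4; 3j²(1 1 2; -1 1 0) = Δ·Π!·Σ² = 1/30  (sign +1)
I_A²/I_B² = (1/10)/(1/30) = 3/1

3/1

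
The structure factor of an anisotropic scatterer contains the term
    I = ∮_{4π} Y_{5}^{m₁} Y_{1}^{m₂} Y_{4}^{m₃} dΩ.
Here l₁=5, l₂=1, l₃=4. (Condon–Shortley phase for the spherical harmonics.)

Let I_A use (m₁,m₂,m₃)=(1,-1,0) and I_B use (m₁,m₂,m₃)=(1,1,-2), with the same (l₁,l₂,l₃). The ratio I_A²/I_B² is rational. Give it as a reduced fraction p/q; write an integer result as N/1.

l's match ⇒ only the (l;m) 3-j factors differ between A and B.
A: triangle coeff Δ(5,1,4) = 1/495; Σ_t [0,0]: t=0:+1/1152 = 1/1152; (3j)²=1/33 [(5 1 4; 1 -1 0)], sign=+1
B: triangle coeff Δ(5,1,4) = 1/495; Σ_t [2,2]: t=2:+1/2880 = 1/2880; (3j)²=2/165 [(5 1 4; 1 1 -2)], sign=+1
I_A²/I_B² = (1/33)/(2/165) = 5/2

5/2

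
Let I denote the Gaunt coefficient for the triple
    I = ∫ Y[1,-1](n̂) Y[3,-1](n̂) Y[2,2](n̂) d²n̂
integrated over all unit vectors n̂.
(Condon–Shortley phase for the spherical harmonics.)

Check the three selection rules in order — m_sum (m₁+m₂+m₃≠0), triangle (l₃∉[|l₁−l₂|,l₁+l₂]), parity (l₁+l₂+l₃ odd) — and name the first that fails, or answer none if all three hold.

none

Σmᵢ = 0  ✓
l₃∈[|l₁−l₂|,l₁+l₂]=[2,4], have l₃=2  ✓
Σlᵢ = 6 ⇒ even  ✓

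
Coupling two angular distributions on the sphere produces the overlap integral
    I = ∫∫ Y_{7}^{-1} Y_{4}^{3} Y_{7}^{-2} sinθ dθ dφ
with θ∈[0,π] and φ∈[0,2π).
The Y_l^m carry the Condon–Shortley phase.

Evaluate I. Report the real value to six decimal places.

-0.033455

Rules hold: Σm=0, L=18 even, 3≤7≤11.
N = 15·9·15 = 2025
Δ = 4!·10!·4!/19! = 1/58198140
Racah Σ t=0..4: t=0:+1/17418240 t=1:−1/622080 t=2:+1/230400 t=3:−1/622080 t=4:+1/17418240 = 1/806400
⇒ 3j(7 4 7; 0 0 0)² = 2268/230945, sgn -1
Racah Σ t=3..4: t=3:−1/2073600 t=4:+1/2488320 = -1/12441600
⇒ 3j(7 4 7; -1 3 -2)² = 98/138567, sgn +1
4πI² = N·(3j₀)²·(3jₘ)² = 30005640/2133423721
I = -1·√(0.0140645/4π) = -0.03345476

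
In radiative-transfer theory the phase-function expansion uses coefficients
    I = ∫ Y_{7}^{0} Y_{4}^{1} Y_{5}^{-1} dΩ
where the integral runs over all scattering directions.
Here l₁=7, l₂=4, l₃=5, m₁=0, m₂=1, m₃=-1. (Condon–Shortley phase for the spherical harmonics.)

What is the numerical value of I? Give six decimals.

0.017039

m-sum 0 ✓  L=16 even ✓  3≤5≤11 ✓
Π(2lᵢ+1) = 15×9×11 = 1485
triangle coeff Δ(7,4,5) = 1/6126120
Σ_t [2,4]: t=2:+1/69120 t=3:−1/20736 t=4:+1/69120 = -1/51840
(3j)²=280/21879 [(7 4 5; 0 0 0)], sign=+1
Σ_t [3,5]: t=3:−1/41472 t=4:+1/34560 t=5:−1/345600 = 1/518400
(3j)²=7/36465 [(7 4 5; 0 1 -1)], sign=+1
⇒ 4πI² = 1960/537251
I = (+1)√(1960/537251/(4π)) = 0.01703862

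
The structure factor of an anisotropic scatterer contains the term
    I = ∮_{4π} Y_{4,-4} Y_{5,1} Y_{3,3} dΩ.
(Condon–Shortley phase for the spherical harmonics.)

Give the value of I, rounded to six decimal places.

0.050679

m-sum 0 ✓  L=12 even ✓  1≤3≤9 ✓
Π(2lᵢ+1) = 9×11×7 = 693
triangle coeff Δ(4,5,3) = 1/180180
Σ_t [2,4]: t=2:+1/576 t=3:−1/144 t=4:+1/576 = -1/288
(3j)²=20/1001 [(4 5 3; 0 0 0)], sign=+1
Σ_t [6,6]: t=6:+1/34560 = 1/34560
(3j)²=1/429 [(4 5 3; -4 1 3)], sign=+1
⇒ 4πI² = 60/1859
I = (+1)√(60/1859/(4π)) = 0.05067935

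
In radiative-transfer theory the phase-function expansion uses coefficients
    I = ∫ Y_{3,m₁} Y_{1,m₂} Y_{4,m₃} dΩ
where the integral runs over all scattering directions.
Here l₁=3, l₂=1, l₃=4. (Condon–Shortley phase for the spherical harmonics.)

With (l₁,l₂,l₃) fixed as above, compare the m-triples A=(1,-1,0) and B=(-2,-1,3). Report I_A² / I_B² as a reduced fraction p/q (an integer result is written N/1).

2/7

Shared (l₁,l₂,l₃)=(3,1,4): N and (l;000)² cancel in I_A²/I_B².
A: Δ = 0!·6!·2!/9! = 1/252; Racah Σ t=0..0: t=0:+1/96 = 1/96; ⇒ 3j(3 1 4; 1 -1 0)² = 1/42, sgn +1
B: Δ = 0!·6!·2!/9! = 1/252; Racah Σ t=0..0: t=0:+1/240 = 1/240; ⇒ 3j(3 1 4; -2 -1 3)² = 1/12, sgn -1
I_A²/I_B² = (1/42)/(1/12) = 2/7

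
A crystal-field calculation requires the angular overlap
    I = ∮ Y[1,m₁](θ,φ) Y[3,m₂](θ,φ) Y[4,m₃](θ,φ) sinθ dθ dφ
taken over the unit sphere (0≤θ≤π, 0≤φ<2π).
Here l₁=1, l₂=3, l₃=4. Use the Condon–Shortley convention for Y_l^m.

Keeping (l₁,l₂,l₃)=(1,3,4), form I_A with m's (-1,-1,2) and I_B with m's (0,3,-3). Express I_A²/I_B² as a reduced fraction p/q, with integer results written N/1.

Same 1,3,4: normalisation and zero-m 3j drop out of the ratio.
A: Δ: 0! 2! 6! / 9! → 1/252; sum: t=0:+1/96 = 1/96; 3j²(1 3 4; -1 -1 2) = Δ·Π!·Σ² = 5/84  (sign +1)
B: Δ: 0! 2! 6! / 9! → 1/252; sum: t=0:+1/720 = 1/720; 3j²(1 3 4; 0 3 -3) = Δ·Π!·Σ² = 1/36  (sign -1)
I_A²/I_B² = (5/84)/(1/36) = 15/7

15/7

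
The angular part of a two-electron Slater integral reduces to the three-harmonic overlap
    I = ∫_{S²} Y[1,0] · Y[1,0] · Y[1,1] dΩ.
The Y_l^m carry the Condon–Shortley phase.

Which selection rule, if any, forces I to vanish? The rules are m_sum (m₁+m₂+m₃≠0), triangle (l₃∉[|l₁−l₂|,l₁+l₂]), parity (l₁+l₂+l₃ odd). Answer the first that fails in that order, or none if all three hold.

m_sum

Σmᵢ = 1  ✗
l₃∈[|l₁−l₂|,l₁+l₂]=[0,2], have l₃=1
Σlᵢ = 3 ⇒ odd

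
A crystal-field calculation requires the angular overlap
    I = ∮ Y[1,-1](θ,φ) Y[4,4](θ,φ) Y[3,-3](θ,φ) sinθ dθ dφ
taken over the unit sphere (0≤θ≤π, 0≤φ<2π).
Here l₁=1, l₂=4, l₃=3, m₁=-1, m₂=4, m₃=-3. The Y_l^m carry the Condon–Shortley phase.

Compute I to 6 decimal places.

m-sum 0 ✓  L=8 even ✓  3≤3≤5 ✓
Π(2lᵢ+1) = 3×9×7 = 189
triangle coeff Δ(1,4,3) = 1/252
Σ_t [1,1]: t=1:−1/36 = -1/36
(3j)²=4/63 [(1 4 3; 0 0 0)], sign=+1
Σ_t [2,2]: t=2:+1/1440 = 1/1440
(3j)²=1/9 [(1 4 3; -1 4 -3)], sign=+1
⇒ 4πI² = 4/3
I = (+1)√(4/3/(4π)) = 0.32573501

0.325735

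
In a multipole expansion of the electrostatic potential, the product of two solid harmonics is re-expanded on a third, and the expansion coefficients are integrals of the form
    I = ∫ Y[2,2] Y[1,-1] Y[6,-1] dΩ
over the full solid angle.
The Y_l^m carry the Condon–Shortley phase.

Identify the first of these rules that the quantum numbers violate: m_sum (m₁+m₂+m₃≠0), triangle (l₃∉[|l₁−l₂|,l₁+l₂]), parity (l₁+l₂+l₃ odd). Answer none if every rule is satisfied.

Σmᵢ = 0  ✓
l₃∈[|l₁−l₂|,l₁+l₂]=[1,3], have l₃=6  ✗
Σlᵢ = 9 ⇒ odd

triangle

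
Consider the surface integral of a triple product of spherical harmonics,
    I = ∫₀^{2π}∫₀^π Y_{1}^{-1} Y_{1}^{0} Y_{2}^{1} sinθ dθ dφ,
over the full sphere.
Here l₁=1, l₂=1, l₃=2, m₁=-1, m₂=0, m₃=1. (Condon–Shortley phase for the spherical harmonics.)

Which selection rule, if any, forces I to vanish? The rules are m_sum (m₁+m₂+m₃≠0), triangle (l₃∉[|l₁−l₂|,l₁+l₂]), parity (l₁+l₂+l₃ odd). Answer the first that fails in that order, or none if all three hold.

azimuthal sum: -1 + 0 + 1 = 0  ✓
0 ≤ 2 ≤ 2 (triangle on l)  ✓
L = 1 + 1 + 2 = 4 (even)  ✓

none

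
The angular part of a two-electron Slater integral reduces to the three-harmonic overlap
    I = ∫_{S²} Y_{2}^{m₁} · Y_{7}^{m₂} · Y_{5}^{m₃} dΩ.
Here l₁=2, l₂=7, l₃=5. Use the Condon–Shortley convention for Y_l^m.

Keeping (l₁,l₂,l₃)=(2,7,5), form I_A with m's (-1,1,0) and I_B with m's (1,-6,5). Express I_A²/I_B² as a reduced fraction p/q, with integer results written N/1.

l's match ⇒ only the (l;m) 3-j factors differ between A and B.
A: triangle coeff Δ(2,7,5) = 1/15015; Σ_t [3,3]: t=3:−1/86400 = -1/86400; (3j)²=16/715 [(2 7 5; -1 1 0)], sign=+1
B: triangle coeff Δ(2,7,5) = 1/15015; Σ_t [1,1]: t=1:−1/21772800 = -1/21772800; (3j)²=2/105 [(2 7 5; 1 -6 5)], sign=-1
I_A²/I_B² = (16/715)/(2/105) = 168/143

168/143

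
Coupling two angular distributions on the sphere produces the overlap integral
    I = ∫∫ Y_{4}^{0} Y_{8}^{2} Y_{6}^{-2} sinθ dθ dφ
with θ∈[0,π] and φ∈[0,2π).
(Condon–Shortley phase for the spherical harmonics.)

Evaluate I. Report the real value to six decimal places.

Rules hold: Σm=0, L=18 even, 4≤6≤12.
N = 9·17·13 = 1989
Δ = 6!·2!·10!/19! = 1/23279256
Racah Σ t=2..4: t=2:+1/1658880 t=3:−1/518400 t=4:+1/1658880 = -1/1382400
⇒ 3j(4 8 6; 0 0 0)² = 504/46189, sgn -1
Racah Σ t=2..4: t=2:+1/7741440 t=3:−1/1088640 t=4:+1/1658880 = -13/69672960
⇒ 3j(4 8 6; 0 2 -2)² = 325/149226, sgn -1
4πI² = N·(3j₀)²·(3jₘ)² = 35100/742577
I = +1·√(0.0472678/4π) = 0.06133069

0.061331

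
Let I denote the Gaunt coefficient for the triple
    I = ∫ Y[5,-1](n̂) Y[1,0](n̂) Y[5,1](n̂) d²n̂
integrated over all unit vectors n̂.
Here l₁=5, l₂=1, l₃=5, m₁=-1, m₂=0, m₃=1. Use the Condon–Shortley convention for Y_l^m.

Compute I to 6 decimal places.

0.000000

l₁+l₂+l₃=11 is odd: 3j(l;000)=0 ⇒ I=0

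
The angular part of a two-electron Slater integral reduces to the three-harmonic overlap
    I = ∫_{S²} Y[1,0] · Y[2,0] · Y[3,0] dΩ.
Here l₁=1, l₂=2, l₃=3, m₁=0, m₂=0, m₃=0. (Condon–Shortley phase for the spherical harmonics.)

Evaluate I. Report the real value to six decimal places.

Checks pass: Σm=0; 6 even; l₃=3∈[1,3].
(2·1+1)(2·2+1)(2·3+1) = 105
Δ: 0! 2! 4! / 7! → 1/105
sum: t=0:+1/4 = 1/4
3j²(1 2 3; 0 0 0) = Δ·Π!·Σ² = 3/35  (sign -1)
(m-triple is (0,0,0) — same symbol as above.)
combine: 4πI² = 105·3/35·3/35 = 27/35
take √, sign +1: I = 0.24776670

0.247767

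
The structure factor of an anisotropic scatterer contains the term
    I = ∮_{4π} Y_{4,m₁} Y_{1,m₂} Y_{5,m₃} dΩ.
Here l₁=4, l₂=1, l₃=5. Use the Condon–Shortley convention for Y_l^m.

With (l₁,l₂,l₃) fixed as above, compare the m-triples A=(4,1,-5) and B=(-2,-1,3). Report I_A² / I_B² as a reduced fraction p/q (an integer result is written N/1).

45/28

Same 4,1,5: normalisation and zero-m 3j drop out of the ratio.
A: Δ: 0! 8! 2! / 11! → 1/495; sum: t=0:+1/80640 = 1/80640; 3j²(4 1 5; 4 1 -5) = Δ·Π!·Σ² = 1/11  (sign +1)
B: Δ: 0! 8! 2! / 11! → 1/495; sum: t=0:+1/2880 = 1/2880; 3j²(4 1 5; -2 -1 3) = Δ·Π!·Σ² = 28/495  (sign +1)
I_A²/I_B² = (1/11)/(28/495) = 45/28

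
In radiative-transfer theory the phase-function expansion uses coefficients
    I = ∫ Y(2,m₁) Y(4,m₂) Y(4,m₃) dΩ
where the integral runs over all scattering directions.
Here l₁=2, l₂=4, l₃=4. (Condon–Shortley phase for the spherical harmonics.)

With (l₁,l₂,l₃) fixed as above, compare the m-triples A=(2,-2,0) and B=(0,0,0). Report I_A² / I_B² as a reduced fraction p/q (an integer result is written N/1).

27/20

Shared (l₁,l₂,l₃)=(2,4,4): N and (l;000)² cancel in I_A²/I_B².
A: Δ = 2!·2!·6!/11! = 1/13860; Racah Σ t=0..0: t=0:+1/192 = 1/192; ⇒ 3j(2 4 4; 2 -2 0)² = 3/77, sgn +1
B: Δ = 2!·2!·6!/11! = 1/13860; Racah Σ t=0..2: t=0:+1/192 t=1:−1/36 t=2:+1/192 = -5/288; ⇒ 3j(2 4 4; 0 0 0)² = 20/693, sgn -1
I_A²/I_B² = (3/77)/(20/693) = 27/20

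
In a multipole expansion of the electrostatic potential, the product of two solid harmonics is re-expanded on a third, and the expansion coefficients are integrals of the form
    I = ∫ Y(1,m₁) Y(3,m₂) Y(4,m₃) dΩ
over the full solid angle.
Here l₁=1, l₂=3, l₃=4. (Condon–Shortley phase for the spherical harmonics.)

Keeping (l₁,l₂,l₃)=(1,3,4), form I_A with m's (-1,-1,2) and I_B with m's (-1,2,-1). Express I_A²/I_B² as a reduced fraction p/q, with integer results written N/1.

5/1

Shared (l₁,l₂,l₃)=(1,3,4): N and (l;000)² cancel in I_A²/I_B².
A: Δ = 0!·2!·6!/9! = 1/252; Racah Σ t=0..0: t=0:+1/96 = 1/96; ⇒ 3j(1 3 4; -1 -1 2)² = 5/84, sgn +1
B: Δ = 0!·2!·6!/9! = 1/252; Racah Σ t=0..0: t=0:+1/240 = 1/240; ⇒ 3j(1 3 4; -1 2 -1)² = 1/84, sgn -1
I_A²/I_B² = (5/84)/(1/84) = 5/1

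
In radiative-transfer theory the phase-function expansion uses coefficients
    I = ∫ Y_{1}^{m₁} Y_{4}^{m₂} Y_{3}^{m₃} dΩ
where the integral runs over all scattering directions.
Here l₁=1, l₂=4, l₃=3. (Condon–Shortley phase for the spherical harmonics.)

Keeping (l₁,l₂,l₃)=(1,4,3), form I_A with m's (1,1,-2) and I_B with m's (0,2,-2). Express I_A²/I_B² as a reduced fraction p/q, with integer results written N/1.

l's match ⇒ only the (l;m) 3-j factors differ between A and B.
A: triangle coeff Δ(1,4,3) = 1/252; Σ_t [0,0]: t=0:+1/240 = 1/240; (3j)²=1/84 [(1 4 3; 1 1 -2)], sign=-1
B: triangle coeff Δ(1,4,3) = 1/252; Σ_t [1,1]: t=1:−1/120 = -1/120; (3j)²=1/21 [(1 4 3; 0 2 -2)], sign=+1
I_A²/I_B² = (1/84)/(1/21) = 1/4

1/4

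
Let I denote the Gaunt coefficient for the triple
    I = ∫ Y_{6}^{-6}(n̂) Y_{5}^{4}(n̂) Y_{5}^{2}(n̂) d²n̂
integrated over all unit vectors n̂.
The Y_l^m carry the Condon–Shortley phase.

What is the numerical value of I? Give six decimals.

-0.161540

m-sum 0 ✓  L=16 even ✓  1≤5≤11 ✓
Π(2lᵢ+1) = 13×11×11 = 1573
triangle coeff Δ(6,5,5) = 1/28588560
Σ_t [1,5]: t=1:−1/345600 t=2:+1/13824 t=3:−1/5184 t=4:+1/13824 t=5:−1/345600 = -7/129600
(3j)²=80/7293 [(6 5 5; 0 0 0)], sign=+1
Σ_t [6,6]: t=6:+1/3110400 = 1/3110400
(3j)²=21/1105 [(6 5 5; -6 4 2)], sign=-1
⇒ 4πI² = 1232/3757
I = (-1)√(1232/3757/(4π)) = -0.16153991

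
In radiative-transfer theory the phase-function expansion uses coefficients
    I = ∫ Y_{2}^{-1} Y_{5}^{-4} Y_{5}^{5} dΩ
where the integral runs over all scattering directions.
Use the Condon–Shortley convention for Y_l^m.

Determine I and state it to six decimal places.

-0.187924

Checks pass: Σm=0; 12 even; l₃=5∈[3,7].
(2·2+1)(2·5+1)(2·5+1) = 605
Δ: 2! 2! 8! / 13! → 1/38610
sum: t=0:+1/2880 t=1:−1/576 t=2:+1/2880 = -1/960
3j²(2 5 5; 0 0 0) = Δ·Π!·Σ² = 10/429  (sign +1)
sum: t=1:−1/80640 = -1/80640
3j²(2 5 5; -1 -4 5) = Δ·Π!·Σ² = 9/286  (sign -1)
combine: 4πI² = 605·10/429·9/286 = 75/169
take √, sign -1: I = -0.18792404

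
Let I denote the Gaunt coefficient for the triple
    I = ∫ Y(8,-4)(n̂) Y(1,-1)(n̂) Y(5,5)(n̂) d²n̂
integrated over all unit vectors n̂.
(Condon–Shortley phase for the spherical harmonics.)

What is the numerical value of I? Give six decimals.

0.000000

l₃=5 ∉ [7,9] — triangle fails ⇒ I = 0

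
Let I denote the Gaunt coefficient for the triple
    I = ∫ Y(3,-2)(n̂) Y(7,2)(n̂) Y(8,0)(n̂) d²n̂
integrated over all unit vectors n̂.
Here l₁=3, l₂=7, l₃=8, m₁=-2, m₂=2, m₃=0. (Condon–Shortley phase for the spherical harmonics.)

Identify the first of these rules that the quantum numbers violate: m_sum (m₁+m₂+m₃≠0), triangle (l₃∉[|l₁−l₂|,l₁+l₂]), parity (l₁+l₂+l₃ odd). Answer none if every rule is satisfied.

none

Σmᵢ = 0  ✓
l₃∈[|l₁−l₂|,l₁+l₂]=[4,10], have l₃=8  ✓
Σlᵢ = 18 ⇒ even  ✓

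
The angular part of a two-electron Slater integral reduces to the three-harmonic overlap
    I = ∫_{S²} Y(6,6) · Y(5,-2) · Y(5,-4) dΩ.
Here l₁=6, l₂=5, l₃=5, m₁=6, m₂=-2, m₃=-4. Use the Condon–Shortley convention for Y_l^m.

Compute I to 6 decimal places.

m-sum 0 ✓  L=16 even ✓  1≤5≤11 ✓
Π(2lᵢ+1) = 13×11×11 = 1573
triangle coeff Δ(6,5,5) = 1/28588560
Σ_t [1,5]: t=1:−1/345600 t=2:+1/13824 t=3:−1/5184 t=4:+1/13824 t=5:−1/345600 = -7/129600
(3j)²=80/7293 [(6 5 5; 0 0 0)], sign=+1
Σ_t [0,0]: t=0:+1/3110400 = 1/3110400
(3j)²=21/1105 [(6 5 5; 6 -2 -4)], sign=-1
⇒ 4πI² = 1232/3757
I = (-1)√(1232/3757/(4π)) = -0.16153991

-0.161540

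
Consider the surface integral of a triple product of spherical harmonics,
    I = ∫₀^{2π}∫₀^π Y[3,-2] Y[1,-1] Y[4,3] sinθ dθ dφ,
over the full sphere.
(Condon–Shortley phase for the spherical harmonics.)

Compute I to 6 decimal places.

-0.282095

Rules hold: Σm=0, L=8 even, 2≤4≤4.
N = 7·3·9 = 189
Δ = 0!·6!·2!/9! = 1/252
Racah Σ t=0..0: t=0:+1/36 = 1/36
⇒ 3j(3 1 4; 0 0 0)² = 4/63, sgn +1
Racah Σ t=0..0: t=0:+1/240 = 1/240
⇒ 3j(3 1 4; -2 -1 3)² = 1/12, sgn -1
4πI² = N·(3j₀)²·(3jₘ)² = 1/1
I = -1·√(1/4π) = -0.28209479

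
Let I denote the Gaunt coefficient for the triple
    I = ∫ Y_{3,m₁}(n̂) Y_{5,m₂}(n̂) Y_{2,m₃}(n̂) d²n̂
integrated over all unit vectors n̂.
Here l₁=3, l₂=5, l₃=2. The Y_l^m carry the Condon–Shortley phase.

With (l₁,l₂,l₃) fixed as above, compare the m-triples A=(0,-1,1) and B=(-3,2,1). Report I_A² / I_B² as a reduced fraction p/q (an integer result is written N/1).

80/7

l's match ⇒ only the (l;m) 3-j factors differ between A and B.
A: triangle coeff Δ(3,5,2) = 1/2310; Σ_t [3,3]: t=3:−1/216 = -1/216; (3j)²=8/231 [(3 5 2; 0 -1 1)], sign=+1
B: triangle coeff Δ(3,5,2) = 1/2310; Σ_t [6,6]: t=6:+1/4320 = 1/4320; (3j)²=1/330 [(3 5 2; -3 2 1)], sign=-1
I_A²/I_B² = (8/231)/(1/330) = 80/7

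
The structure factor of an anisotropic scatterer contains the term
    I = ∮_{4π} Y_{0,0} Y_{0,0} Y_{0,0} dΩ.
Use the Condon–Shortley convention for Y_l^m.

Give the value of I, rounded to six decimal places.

0.282095

Checks pass: Σm=0; 0 even; l₃=0∈[0,0].
(2·0+1)(2·0+1)(2·0+1) = 1
Δ: 0! 0! 0! / 1! → 1/1
sum: t=0:+1/1 = 1/1
3j²(0 0 0; 0 0 0) = Δ·Π!·Σ² = 1/1  (sign +1)
(m-triple is (0,0,0) — same symbol as above.)
combine: 4πI² = 1·1·1 = 1/1
take √, sign +1: I = 0.28209479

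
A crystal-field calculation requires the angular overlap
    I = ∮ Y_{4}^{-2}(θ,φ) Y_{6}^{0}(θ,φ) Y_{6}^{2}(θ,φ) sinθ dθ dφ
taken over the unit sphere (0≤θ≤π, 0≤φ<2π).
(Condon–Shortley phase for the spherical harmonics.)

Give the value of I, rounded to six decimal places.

Checks pass: Σm=0; 16 even; l₃=6∈[2,10].
(2·4+1)(2·6+1)(2·6+1) = 1521
Δ: 4! 4! 8! / 17! → 1/15315300
sum: t=0:+1/829440 t=1:−1/25920 t=2:+1/9216 t=3:−1/25920 t=4:+1/829440 = 7/207360
3j²(4 6 6; 0 0 0) = Δ·Π!·Σ² = 28/2431  (sign +1)
sum: t=2:+1/55296 t=3:−1/25920 t=4:+1/138240 = -11/829440
3j²(4 6 6; -2 0 2) = Δ·Π!·Σ² = 11/1326  (sign -1)
combine: 4πI² = 1521·28/2431·11/1326 = 42/289
take √, sign -1: I = -0.10754019

-0.107540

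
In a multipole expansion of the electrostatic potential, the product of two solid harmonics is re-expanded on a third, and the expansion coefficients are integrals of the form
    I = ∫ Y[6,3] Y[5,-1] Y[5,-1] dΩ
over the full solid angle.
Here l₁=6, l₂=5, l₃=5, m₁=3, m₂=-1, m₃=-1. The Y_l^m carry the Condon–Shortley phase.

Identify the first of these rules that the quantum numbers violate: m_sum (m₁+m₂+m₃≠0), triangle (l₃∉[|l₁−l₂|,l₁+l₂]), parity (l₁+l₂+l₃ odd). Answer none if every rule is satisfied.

m₁+m₂+m₃ = 3 − 1 − 1 = 1  ✗
triangle: |6−5|=1 ≤ l₃=5 ≤ 6+5=11
parity: l₁+l₂+l₃ = 16 is even

m_sum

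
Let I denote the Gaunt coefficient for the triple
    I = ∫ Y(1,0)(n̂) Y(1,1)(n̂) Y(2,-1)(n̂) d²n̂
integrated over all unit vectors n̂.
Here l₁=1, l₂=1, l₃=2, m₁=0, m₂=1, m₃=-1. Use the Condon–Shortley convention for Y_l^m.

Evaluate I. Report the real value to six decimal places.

m-sum 0 ✓  L=4 even ✓  0≤2≤2 ✓
Π(2lᵢ+1) = 3×3×5 = 45
triangle coeff Δ(1,1,2) = 1/30
Σ_t [0,0]: t=0:+1/1 = 1/1
(3j)²=2/15 [(1 1 2; 0 0 0)], sign=+1
Σ_t [0,0]: t=0:+1/2 = 1/2
(3j)²=1/10 [(1 1 2; 0 1 -1)], sign=-1
⇒ 4πI² = 3/5
I = (-1)√(3/5/(4π)) = -0.21850969

-0.218510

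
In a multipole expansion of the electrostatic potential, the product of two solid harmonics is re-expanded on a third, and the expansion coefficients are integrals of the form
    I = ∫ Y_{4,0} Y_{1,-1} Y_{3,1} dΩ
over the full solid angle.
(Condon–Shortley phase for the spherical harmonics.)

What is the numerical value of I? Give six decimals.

Checks pass: Σm=0; 8 even; l₃=3∈[3,5].
(2·4+1)(2·1+1)(2·3+1) = 189
Δ: 2! 6! 0! / 9! → 1/252
sum: t=1:−1/36 = -1/36
3j²(4 1 3; 0 0 0) = Δ·Π!·Σ² = 4/63  (sign +1)
sum: t=0:+1/96 = 1/96
3j²(4 1 3; 0 -1 1) = Δ·Π!·Σ² = 1/42  (sign +1)
combine: 4πI² = 189·4/63·1/42 = 2/7
take √, sign +1: I = 0.15078601

0.150786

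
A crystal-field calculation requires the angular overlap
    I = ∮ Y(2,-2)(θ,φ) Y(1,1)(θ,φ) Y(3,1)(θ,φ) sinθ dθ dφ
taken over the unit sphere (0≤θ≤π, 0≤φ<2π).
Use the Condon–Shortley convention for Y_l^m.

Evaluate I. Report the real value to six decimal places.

Rules hold: Σm=0, L=6 even, 1≤3≤3.
N = 5·3·7 = 105
Δ = 0!·4!·2!/7! = 1/105
Racah Σ t=0..0: t=0:+1/4 = 1/4
⇒ 3j(2 1 3; 0 0 0)² = 3/35, sgn -1
Racah Σ t=0..0: t=0:+1/48 = 1/48
⇒ 3j(2 1 3; -2 1 1)² = 1/105, sgn +1
4πI² = N·(3j₀)²·(3jₘ)² = 3/35
I = -1·√(0.0857143/4π) = -0.08258890

-0.082589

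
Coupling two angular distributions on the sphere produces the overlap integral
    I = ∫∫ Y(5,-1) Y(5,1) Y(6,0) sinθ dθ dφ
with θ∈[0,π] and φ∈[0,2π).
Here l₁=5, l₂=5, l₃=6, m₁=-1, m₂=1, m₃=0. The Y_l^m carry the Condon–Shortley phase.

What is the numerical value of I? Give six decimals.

m-sum 0 ✓  L=16 even ✓  0≤6≤10 ✓
Π(2lᵢ+1) = 11×11×13 = 1573
triangle coeff Δ(5,5,6) = 1/28588560
Σ_t [0,4]: t=0:+1/345600 t=1:−1/13824 t=2:+1/5184 t=3:−1/13824 t=4:+1/345600 = 7/129600
(3j)²=80/7293 [(5 5 6; 0 0 0)], sign=+1
Σ_t [0,4]: t=0:+1/12441600 t=1:−1/86400 t=2:+1/9216 t=3:−1/7776 t=4:+1/55296 = -7/518400
(3j)²=12/12155 [(5 5 6; -1 1 0)], sign=-1
⇒ 4πI² = 64/3757
I = (-1)√(64/3757/(4π)) = -0.03681836

-0.036818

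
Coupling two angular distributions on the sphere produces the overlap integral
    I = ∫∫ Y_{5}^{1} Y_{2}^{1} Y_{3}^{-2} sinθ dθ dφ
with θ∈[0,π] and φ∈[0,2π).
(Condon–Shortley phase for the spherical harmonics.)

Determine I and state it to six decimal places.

-0.117387

Rules hold: Σm=0, L=10 even, 3≤3≤7.
N = 11·5·7 = 385
Δ = 4!·6!·0!/11! = 1/2310
Racah Σ t=2..2: t=2:+1/144 = 1/144
⇒ 3j(5 2 3; 0 0 0)² = 10/231, sgn -1
Racah Σ t=3..3: t=3:−1/720 = -1/720
⇒ 3j(5 2 3; 1 1 -2)² = 4/385, sgn +1
4πI² = N·(3j₀)²·(3jₘ)² = 40/231
I = -1·√(0.17316/4π) = -0.11738675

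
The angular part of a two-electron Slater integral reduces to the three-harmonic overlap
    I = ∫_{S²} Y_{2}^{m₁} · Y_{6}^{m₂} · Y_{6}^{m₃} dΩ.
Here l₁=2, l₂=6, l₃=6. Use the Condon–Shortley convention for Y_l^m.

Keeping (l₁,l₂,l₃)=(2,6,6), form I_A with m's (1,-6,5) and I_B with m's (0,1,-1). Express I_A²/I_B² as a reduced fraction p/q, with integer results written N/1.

242/169

l's match ⇒ only the (l;m) 3-j factors differ between A and B.
A: triangle coeff Δ(2,6,6) = 1/90090; Σ_t [0,0]: t=0:+1/7257600 = 1/7257600; (3j)²=11/455 [(2 6 6; 1 -6 5)], sign=-1
B: triangle coeff Δ(2,6,6) = 1/90090; Σ_t [0,2]: t=0:+1/120960 t=1:−1/17280 t=2:+1/57600 = -13/403200; (3j)²=13/770 [(2 6 6; 0 1 -1)], sign=+1
I_A²/I_B² = (11/455)/(13/770) = 242/169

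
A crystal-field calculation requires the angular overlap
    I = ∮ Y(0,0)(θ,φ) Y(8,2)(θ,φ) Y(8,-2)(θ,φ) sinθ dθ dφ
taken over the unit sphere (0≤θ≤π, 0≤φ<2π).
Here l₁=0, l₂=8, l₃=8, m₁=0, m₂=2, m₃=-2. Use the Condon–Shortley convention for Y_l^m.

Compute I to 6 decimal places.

Checks pass: Σm=0; 16 even; l₃=8∈[8,8].
(2·0+1)(2·8+1)(2·8+1) = 289
Δ: 0! 0! 16! / 17! → 1/17
sum: t=0:+1/1625702400 = 1/1625702400
3j²(0 8 8; 0 0 0) = Δ·Π!·Σ² = 1/17  (sign +1)
sum: t=0:+1/2612736000 = 1/2612736000
3j²(0 8 8; 0 2 -2) = Δ·Π!·Σ² = 1/17  (sign +1)
combine: 4πI² = 289·1/17·1/17 = 1/1
take √, sign +1: I = 0.28209479

0.282095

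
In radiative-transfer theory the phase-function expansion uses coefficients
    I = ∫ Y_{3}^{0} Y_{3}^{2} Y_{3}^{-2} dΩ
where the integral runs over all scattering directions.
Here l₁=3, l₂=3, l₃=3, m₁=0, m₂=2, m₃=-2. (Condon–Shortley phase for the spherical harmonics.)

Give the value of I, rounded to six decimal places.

l₁+l₂+l₃=9 is odd: 3j(l;000)=0 ⇒ I=0

0.000000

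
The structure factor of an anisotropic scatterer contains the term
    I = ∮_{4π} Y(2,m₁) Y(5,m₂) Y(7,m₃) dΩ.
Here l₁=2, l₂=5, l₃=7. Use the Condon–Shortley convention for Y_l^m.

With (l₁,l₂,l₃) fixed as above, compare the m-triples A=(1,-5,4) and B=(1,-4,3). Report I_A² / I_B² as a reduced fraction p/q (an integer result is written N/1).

11/40

Shared (l₁,l₂,l₃)=(2,5,7): N and (l;000)² cancel in I_A²/I_B².
A: Δ = 0!·4!·10!/15! = 1/15015; Racah Σ t=0..0: t=0:+1/21772800 = 1/21772800; ⇒ 3j(2 5 7; 1 -5 4)² = 1/1365, sgn -1
B: Δ = 0!·4!·10!/15! = 1/15015; Racah Σ t=0..0: t=0:+1/2177280 = 1/2177280; ⇒ 3j(2 5 7; 1 -4 3)² = 8/3003, sgn +1
I_A²/I_B² = (1/1365)/(8/3003) = 11/40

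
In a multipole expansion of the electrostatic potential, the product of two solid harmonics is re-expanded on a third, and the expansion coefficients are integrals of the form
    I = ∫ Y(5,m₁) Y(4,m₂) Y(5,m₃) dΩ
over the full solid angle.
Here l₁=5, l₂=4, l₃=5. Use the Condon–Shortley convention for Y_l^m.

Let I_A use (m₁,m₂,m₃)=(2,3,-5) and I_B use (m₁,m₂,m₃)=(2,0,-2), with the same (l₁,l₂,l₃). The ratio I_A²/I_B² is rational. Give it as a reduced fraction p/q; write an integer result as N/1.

42/1

Same 5,4,5: normalisation and zero-m 3j drop out of the ratio.
A: Δ: 4! 6! 4! / 15! → 1/3153150; sum: t=3:−1/103680 = -1/103680; 3j²(5 4 5; 2 3 -5) = Δ·Π!·Σ² = 7/429  (sign -1)
B: Δ: 4! 6! 4! / 15! → 1/3153150; sum: t=0:+1/20736 t=1:−1/1728 t=2:+1/1920 t=3:−1/25920 = -1/20736; 3j²(5 4 5; 2 0 -2) = Δ·Π!·Σ² = 1/2574  (sign +1)
I_A²/I_B² = (7/429)/(1/2574) = 42/1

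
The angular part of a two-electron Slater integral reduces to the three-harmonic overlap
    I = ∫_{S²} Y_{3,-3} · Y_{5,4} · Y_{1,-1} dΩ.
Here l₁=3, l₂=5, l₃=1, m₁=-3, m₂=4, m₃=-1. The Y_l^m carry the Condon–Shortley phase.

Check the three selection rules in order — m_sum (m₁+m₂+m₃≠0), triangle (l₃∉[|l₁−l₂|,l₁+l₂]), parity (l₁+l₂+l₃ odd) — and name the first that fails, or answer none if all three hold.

m₁+m₂+m₃ = -3 + 4 − 1 = 0  ✓
triangle: |3−5|=2 ≤ l₃=1 ≤ 3+5=8  ✗
parity: l₁+l₂+l₃ = 9 is odd

triangle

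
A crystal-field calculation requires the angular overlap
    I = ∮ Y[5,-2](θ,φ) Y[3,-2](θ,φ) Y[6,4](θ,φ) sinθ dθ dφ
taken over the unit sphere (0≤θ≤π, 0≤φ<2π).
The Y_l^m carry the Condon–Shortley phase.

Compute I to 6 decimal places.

0.088266

Checks pass: Σm=0; 14 even; l₃=6∈[2,8].
(2·5+1)(2·3+1)(2·6+1) = 1001
Δ: 2! 8! 4! / 15! → 1/675675
sum: t=0:+1/8640 t=1:−1/2304 t=2:+1/8640 = -7/34560
3j²(5 3 6; 0 0 0) = Δ·Π!·Σ² = 7/429  (sign -1)
sum: t=0:+1/60480 t=1:−1/34560 = -1/80640
3j²(5 3 6; -2 -2 4) = Δ·Π!·Σ² = 6/1001  (sign -1)
combine: 4πI² = 1001·7/429·6/1001 = 14/143
take √, sign +1: I = 0.08826552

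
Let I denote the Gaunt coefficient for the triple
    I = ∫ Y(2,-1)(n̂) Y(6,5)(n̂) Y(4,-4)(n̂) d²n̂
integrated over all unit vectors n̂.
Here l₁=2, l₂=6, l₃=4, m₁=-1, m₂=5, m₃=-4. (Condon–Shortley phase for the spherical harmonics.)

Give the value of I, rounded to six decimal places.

m-sum 0 ✓  L=12 even ✓  4≤4≤8 ✓
Π(2lᵢ+1) = 5×13×9 = 585
triangle coeff Δ(2,6,4) = 1/6435
Σ_t [2,2]: t=2:+1/2304 = 1/2304
(3j)²=5/143 [(2 6 4; 0 0 0)], sign=+1
Σ_t [3,3]: t=3:−1/241920 = -1/241920
(3j)²=1/39 [(2 6 4; -1 5 -4)], sign=-1
⇒ 4πI² = 75/143
I = (-1)√(75/143/(4π)) = -0.20429497

-0.204295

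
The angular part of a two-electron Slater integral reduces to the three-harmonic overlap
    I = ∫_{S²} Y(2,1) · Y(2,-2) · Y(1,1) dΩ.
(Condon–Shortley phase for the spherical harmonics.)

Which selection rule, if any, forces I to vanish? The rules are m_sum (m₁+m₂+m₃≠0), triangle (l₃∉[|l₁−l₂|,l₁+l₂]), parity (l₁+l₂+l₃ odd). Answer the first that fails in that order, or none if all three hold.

parity

azimuthal sum: 1 − 2 + 1 = 0  ✓
0 ≤ 1 ≤ 4 (triangle on l)  ✓
L = 2 + 2 + 1 = 5 (odd)  ✗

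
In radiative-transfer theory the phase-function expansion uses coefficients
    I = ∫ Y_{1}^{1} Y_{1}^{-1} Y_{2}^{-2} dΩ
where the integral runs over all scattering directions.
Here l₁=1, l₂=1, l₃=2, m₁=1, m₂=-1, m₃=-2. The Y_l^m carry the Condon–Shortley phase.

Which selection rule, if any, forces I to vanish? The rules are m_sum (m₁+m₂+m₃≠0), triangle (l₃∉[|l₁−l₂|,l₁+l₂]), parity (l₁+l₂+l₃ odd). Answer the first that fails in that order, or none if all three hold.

m_sum

azimuthal sum: 1 − 1 − 2 = -2  ✗
0 ≤ 2 ≤ 2 (triangle on l)
L = 1 + 1 + 2 = 4 (even)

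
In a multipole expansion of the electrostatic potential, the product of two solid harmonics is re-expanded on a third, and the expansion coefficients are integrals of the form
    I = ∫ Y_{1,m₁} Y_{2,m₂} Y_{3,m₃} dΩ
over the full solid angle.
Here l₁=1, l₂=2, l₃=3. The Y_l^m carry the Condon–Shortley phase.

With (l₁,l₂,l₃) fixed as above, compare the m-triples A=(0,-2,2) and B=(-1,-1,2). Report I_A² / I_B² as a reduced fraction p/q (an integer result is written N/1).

1/2

Same 1,2,3: normalisation and zero-m 3j drop out of the ratio.
A: Δ: 0! 2! 4! / 7! → 1/105; sum: t=0:+1/24 = 1/24; 3j²(1 2 3; 0 -2 2) = Δ·Π!·Σ² = 1/21  (sign -1)
B: Δ: 0! 2! 4! / 7! → 1/105; sum: t=0:+1/12 = 1/12; 3j²(1 2 3; -1 -1 2) = Δ·Π!·Σ² = 2/21  (sign -1)
I_A²/I_B² = (1/21)/(2/21) = 1/2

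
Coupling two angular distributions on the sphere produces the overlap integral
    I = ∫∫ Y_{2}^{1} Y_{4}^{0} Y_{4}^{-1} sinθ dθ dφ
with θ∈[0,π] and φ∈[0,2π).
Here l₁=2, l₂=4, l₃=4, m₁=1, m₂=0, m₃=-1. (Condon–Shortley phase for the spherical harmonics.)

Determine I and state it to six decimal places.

m-sum 0 ✓  L=10 even ✓  2≤4≤6 ✓
Π(2lᵢ+1) = 5×9×9 = 405
triangle coeff Δ(2,4,4) = 1/13860
Σ_t [0,2]: t=0:+1/192 t=1:−1/36 t=2:+1/192 = -5/288
(3j)²=20/693 [(2 4 4; 0 0 0)], sign=-1
Σ_t [0,1]: t=0:+1/96 t=1:−1/72 = -1/288
(3j)²=1/462 [(2 4 4; 1 0 -1)], sign=+1
⇒ 4πI² = 150/5929
I = (-1)√(150/5929/(4π)) = -0.04486937

-0.044869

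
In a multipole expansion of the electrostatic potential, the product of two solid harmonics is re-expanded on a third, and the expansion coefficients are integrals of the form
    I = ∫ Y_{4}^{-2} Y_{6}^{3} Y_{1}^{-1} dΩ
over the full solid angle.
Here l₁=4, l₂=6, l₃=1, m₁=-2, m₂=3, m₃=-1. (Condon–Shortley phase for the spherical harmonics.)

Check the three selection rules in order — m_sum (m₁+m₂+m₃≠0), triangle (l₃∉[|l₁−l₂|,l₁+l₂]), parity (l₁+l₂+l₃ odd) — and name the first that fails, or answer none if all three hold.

Σmᵢ = 0  ✓
l₃∈[|l₁−l₂|,l₁+l₂]=[2,10], have l₃=1  ✗
Σlᵢ = 11 ⇒ odd

triangle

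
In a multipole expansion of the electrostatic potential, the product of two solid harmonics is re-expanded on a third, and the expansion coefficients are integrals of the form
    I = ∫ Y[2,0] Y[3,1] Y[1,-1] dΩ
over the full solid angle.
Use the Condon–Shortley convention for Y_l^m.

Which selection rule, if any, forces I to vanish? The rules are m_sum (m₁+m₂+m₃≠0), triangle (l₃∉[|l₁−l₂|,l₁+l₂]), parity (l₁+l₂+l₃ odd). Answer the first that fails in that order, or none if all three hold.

azimuthal sum: 0 + 1 − 1 = 0  ✓
1 ≤ 1 ≤ 5 (triangle on l)  ✓
L = 2 + 3 + 1 = 6 (even)  ✓

none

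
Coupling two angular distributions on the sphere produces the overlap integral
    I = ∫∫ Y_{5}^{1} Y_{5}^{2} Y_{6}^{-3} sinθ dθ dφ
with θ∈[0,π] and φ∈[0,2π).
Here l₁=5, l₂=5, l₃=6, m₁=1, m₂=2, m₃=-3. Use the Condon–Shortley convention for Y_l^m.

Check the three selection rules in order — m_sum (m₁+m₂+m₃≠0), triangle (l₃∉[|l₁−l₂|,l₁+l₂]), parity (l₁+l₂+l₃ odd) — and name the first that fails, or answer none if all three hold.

none

Σmᵢ = 0  ✓
l₃∈[|l₁−l₂|,l₁+l₂]=[0,10], have l₃=6  ✓
Σlᵢ = 16 ⇒ even  ✓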